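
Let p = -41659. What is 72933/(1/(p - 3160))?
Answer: -3268784127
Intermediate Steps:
72933/(1/(p - 3160)) = 72933/(1/(-41659 - 3160)) = 72933/(1/(-44819)) = 72933/(-1/44819) = 72933*(-44819) = -3268784127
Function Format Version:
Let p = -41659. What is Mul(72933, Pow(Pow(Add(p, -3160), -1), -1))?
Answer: -3268784127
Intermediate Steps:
Mul(72933, Pow(Pow(Add(p, -3160), -1), -1)) = Mul(72933, Pow(Pow(Add(-41659, -3160), -1), -1)) = Mul(72933, Pow(Pow(-44819, -1), -1)) = Mul(72933, Pow(Rational(-1, 44819), -1)) = Mul(72933, -44819) = -3268784127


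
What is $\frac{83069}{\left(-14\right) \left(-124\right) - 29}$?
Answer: $\frac{83069}{1707} \approx 48.664$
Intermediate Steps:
$\frac{83069}{\left(-14\right) \left(-124\right) - 29} = \frac{83069}{1736 - 29} = \frac{83069}{1707}$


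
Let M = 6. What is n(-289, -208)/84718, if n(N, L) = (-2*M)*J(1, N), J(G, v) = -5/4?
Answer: 15/84718 ≈ 0.00017706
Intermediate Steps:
J(G, v) = -5/4 (J(G, v) = -5*¼ = -5/4)
n(N, L) = 15 (n(N, L) = -2*6*(-5/4) = -12*(-5/4) = 15)
n(-289, -208)/84718 = 15/84718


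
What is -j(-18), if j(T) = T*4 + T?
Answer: 90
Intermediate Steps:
j(T) = 5*T (j(T) = 4*T + T = 5*T)
-j(-18) = -5*(-18) = -1*(-90) = 90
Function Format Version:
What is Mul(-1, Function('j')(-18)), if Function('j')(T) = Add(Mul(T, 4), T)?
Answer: 90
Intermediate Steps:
Function('j')(T) = Mul(5, T) (Function('j')(T) = Add(Mul(4, T), T) = Mul(5, T))
Mul(-1, Function('j')(-18)) = Mul(-1, Mul(5, -18)) = Mul(-1, -90) = 90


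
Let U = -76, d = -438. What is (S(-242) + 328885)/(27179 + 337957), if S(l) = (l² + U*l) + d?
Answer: 405403/365136 ≈ 1.1103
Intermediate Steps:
S(l) = -438 + l² - 76*l (S(l) = (l² - 76*l) - 438 = -438 + l² - 76*l)
(S(-242) + 328885)/(27179 + 337957) = ((-438 + (-242)² - 76*(-242)) + 328885)/(27179 + 337957) = ((-438 + 58564 + 18392) + 328885)/365136 = (76518 + 328885)*(1/365136) = 405403*(1/365136) = 405403/365136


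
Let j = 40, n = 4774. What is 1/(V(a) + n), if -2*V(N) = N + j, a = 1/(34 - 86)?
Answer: 104/494417 ≈ 0.00021035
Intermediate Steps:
a = -1/52 (a = 1/(-52) = -1/52 ≈ -0.019231)
V(N) = -20 - N/2 (V(N) = -(N + 40)/2 = -(40 + N)/2 = -20 - N/2)
1/(V(a) + n) = 1/((-20 - ½*(-1/52)) + 4774) = 1/((-20 + 1/104) + 4774) = 1/(-2079/104 + 4774) = 1/(494417/104) = 104/494417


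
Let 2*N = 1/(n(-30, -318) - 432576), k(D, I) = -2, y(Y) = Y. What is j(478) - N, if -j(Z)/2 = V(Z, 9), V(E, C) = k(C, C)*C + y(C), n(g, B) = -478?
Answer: 15589945/866108 ≈ 18.000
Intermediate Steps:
V(E, C) = -C (V(E, C) = -2*C + C = -C)
j(Z) = 18 (j(Z) = -(-2)*9 = -2*(-9) = 18)
N = -1/866108 (N = 1/(2*(-478 - 432576)) = (½)/(-433054) = (½)*(-1/433054) = -1/866108 ≈ -1.1546e-6)
j(478) - N = 18 - 1*(-1/866108) = 18 + 1/866108 = 15589945/866108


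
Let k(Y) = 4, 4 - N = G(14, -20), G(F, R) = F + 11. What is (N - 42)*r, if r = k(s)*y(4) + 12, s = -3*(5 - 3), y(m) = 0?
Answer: -756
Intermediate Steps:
G(F, R) = 11 + F
N = -21 (N = 4 - (11 + 14) = 4 - 1*25 = 4 - 25 = -21)
s = -6 (s = -3*2 = -6)
r = 12 (r = 4*0 + 12 = 0 + 12 = 12)
(N - 42)*r = (-21 - 42)*12 = -63*12 = -756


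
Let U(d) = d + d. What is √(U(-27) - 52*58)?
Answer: I*√3070 ≈ 55.408*I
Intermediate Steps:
U(d) = 2*d
√(U(-27) - 52*58) = √(2*(-27) - 52*58) = √(-54 - 3016) = √(-3070) = I*√3070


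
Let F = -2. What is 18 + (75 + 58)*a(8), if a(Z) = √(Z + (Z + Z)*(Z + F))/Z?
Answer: 18 + 133*√26/4 ≈ 187.54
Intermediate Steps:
a(Z) = √(Z + 2*Z*(-2 + Z))/Z (a(Z) = √(Z + (Z + Z)*(Z - 2))/Z = √(Z + (2*Z)*(-2 + Z))/Z = √(Z + 2*Z*(-2 + Z))/Z)
18 + (75 + 58)*a(8) = 18 + (75 + 58)*(√(8*(-3 + 2*8))/8) = 18 + 133*(√(8*(-3 + 16))/8) = 18 + 133*(√(8*13)/8) = 18 + 133*(√104/8) = 18 + 133*((2*√26)/8) = 18 + 133*(√26/4) = 18 + 133*√26/4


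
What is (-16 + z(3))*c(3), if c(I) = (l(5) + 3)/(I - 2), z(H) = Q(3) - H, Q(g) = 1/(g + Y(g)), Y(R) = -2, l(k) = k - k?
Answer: -54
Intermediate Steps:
l(k) = 0
Q(g) = 1/(-2 + g) (Q(g) = 1/(g - 2) = 1/(-2 + g))
z(H) = 1 - H (z(H) = 1/(-2 + 3) - H = 1/1 - H = 1 - H)
c(I) = 3/(-2 + I) (c(I) = (0 + 3)/(I - 2) = 3/(-2 + I))
(-16 + z(3))*c(3) = (-16 + (1 - 1*3))*(3/(-2 + 3)) = (-16 + (1 - 3))*(3/1) = (-16 - 2)*(3*1) = -18*3 = -54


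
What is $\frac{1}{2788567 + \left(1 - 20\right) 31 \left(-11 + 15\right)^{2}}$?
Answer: $\frac{1}{2779143} \approx 3.5982 \cdot 10^{-7}$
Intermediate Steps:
$\frac{1}{2788567 + \left(1 - 20\right) 31 \left(-11 + 15\right)^{2}} = \frac{1}{2788567 + \left(-19\right) 31 \cdot 4^{2}} = \frac{1}{2788567 - 9424} = \frac{1}{2779143}$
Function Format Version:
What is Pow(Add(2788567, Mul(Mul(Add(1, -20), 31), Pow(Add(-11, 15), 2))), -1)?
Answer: Rational(1, 2779143) ≈ 3.5982e-7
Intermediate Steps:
Pow(Add(2788567, Mul(Mul(Add(1, -20), 31), Pow(Add(-11, 15), 2))), -1) = Pow(Add(2788567, Mul(Mul(-19, 31), Pow(4, 2))), -1) = Pow(Add(2788567, Mul(-589, 16)), -1) = Pow(Add(2788567, -9424), -1) = Pow(2779143, -1) = Rational(1, 2779143)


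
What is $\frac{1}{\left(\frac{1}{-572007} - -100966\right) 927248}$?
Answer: $\frac{572007}{53551593679619728} \approx 1.0681 \cdot 10^{-11}$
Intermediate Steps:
$\frac{1}{\left(\frac{1}{-572007} - -100966\right) 927248} = \frac{1}{- \frac{1}{572007} + \left(208263 - 107297\right)} \frac{1}{927248} = \frac{1}{- \frac{1}{572007} + 100966} \cdot \frac{1}{927248} = \frac{1}{\frac{57753258761}{572007}} \cdot \frac{1}{927248} = \frac{572007}{57753258761} \cdot \frac{1}{927248} = \frac{572007}{53551593679619728}$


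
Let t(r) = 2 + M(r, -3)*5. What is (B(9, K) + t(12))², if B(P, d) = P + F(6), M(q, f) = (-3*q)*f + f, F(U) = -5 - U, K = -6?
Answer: 275625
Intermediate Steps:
M(q, f) = f - 3*f*q (M(q, f) = -3*f*q + f = f - 3*f*q)
B(P, d) = -11 + P (B(P, d) = P + (-5 - 1*6) = P + (-5 - 6) = P - 11 = -11 + P)
t(r) = -13 + 45*r (t(r) = 2 - 3*(1 - 3*r)*5 = 2 + (-3 + 9*r)*5 = 2 + (-15 + 45*r) = -13 + 45*r)
(B(9, K) + t(12))² = ((-11 + 9) + (-13 + 45*12))² = (-2 + (-13 + 540))² = (-2 + 527)² = 525² = 275625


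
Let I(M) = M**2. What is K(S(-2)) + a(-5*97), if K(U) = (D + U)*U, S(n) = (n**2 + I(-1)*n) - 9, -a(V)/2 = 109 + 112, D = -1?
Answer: -386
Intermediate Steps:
a(V) = -442 (a(V) = -2*(109 + 112) = -2*221 = -442)
S(n) = -9 + n + n**2 (S(n) = (n**2 + (-1)**2*n) - 9 = (n**2 + 1*n) - 9 = (n**2 + n) - 9 = (n + n**2) - 9 = -9 + n + n**2)
K(U) = U*(-1 + U) (K(U) = (-1 + U)*U = U*(-1 + U))
K(S(-2)) + a(-5*97) = (-9 - 2 + (-2)**2)*(-1 + (-9 - 2 + (-2)**2)) - 442 = (-9 - 2 + 4)*(-1 + (-9 - 2 + 4)) - 442 = -7*(-1 - 7) - 442 = -7*(-8) - 442 = 56 - 442 = -386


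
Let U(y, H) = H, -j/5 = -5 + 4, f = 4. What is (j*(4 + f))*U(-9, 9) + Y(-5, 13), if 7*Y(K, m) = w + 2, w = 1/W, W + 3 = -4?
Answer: 17653/49 ≈ 360.27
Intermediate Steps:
W = -7 (W = -3 - 4 = -7)
w = -1/7 (w = 1/(-7) = -1/7 ≈ -0.14286)
Y(K, m) = 13/49 (Y(K, m) = (-1/7 + 2)/7 = (1/7)*(13/7) = 13/49)
j = 5 (j = -5*(-5 + 4) = -5*(-1) = 5)
(j*(4 + f))*U(-9, 9) + Y(-5, 13) = (5*(4 + 4))*9 + 13/49 = (5*8)*9 + 13/49 = 40*9 + 13/49 = 360 + 13/49 = 17653/49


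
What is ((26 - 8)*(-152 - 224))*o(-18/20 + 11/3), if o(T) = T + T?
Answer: -187248/5 ≈ -37450.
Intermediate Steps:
o(T) = 2*T
((26 - 8)*(-152 - 224))*o(-18/20 + 11/3) = ((26 - 8)*(-152 - 224))*(2*(-18/20 + 11/3)) = (18*(-376))*(2*(-18*1/20 + 11*(⅓))) = -13536*(-9/10 + 11/3) = -13536*83/30 = -6768*83/15 = -187248/5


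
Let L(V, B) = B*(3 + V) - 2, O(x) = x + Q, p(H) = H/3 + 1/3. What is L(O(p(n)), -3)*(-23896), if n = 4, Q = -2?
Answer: 238960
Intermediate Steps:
p(H) = ⅓ + H/3 (p(H) = H*(⅓) + 1*(⅓) = H/3 + ⅓ = ⅓ + H/3)
O(x) = -2 + x (O(x) = x - 2 = -2 + x)
L(V, B) = -2 + B*(3 + V)
L(O(p(n)), -3)*(-23896) = (-2 + 3*(-3) - 3*(-2 + (⅓ + (⅓)*4)))*(-23896) = (-2 - 9 - 3*(-2 + (⅓ + 4/3)))*(-23896) = (-2 - 9 - 3*(-2 + 5/3))*(-23896) = (-2 - 9 - 3*(-⅓))*(-23896) = (-2 - 9 + 1)*(-23896) = -10*(-23896) = 238960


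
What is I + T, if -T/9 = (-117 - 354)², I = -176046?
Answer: -2172615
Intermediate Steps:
T = -1996569 (T = -9*(-117 - 354)² = -9*(-471)² = -9*221841 = -1996569)
I + T = -176046 - 1996569 = -2172615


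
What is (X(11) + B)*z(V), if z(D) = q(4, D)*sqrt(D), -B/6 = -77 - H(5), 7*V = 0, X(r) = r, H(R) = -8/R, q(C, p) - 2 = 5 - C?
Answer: 0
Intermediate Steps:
q(C, p) = 7 - C (q(C, p) = 2 + (5 - C) = 7 - C)
V = 0 (V = (1/7)*0 = 0)
B = 2262/5 (B = -6*(-77 - (-8)/5) = -6*(-77 - 1*(-8/5)) = -6*(-77 + 8/5) = -6*(-377/5) = 2262/5 ≈ 452.40)
z(D) = 3*sqrt(D) (z(D) = (7 - 1*4)*sqrt(D) = (7 - 4)*sqrt(D) = 3*sqrt(D))
(X(11) + B)*z(V) = (11 + 2262/5)*(3*sqrt(0)) = 2317*(3*0)/5 = (2317/5)*0 = 0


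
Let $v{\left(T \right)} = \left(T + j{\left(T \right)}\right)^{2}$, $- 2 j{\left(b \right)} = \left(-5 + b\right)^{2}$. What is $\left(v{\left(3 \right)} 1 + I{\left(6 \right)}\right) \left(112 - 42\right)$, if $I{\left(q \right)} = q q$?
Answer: $2590$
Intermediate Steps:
$j{\left(b \right)} = - \frac{\left(-5 + b\right)^{2}}{2}$
$I{\left(q \right)} = q^{2}$
$v{\left(T \right)} = \left(T - \frac{\left(-5 + T\right)^{2}}{2}\right)^{2}$
$\left(v{\left(3 \right)} 1 + I{\left(6 \right)}\right) \left(112 - 42\right) = \left(\frac{\left(- \left(-5 + 3\right)^{2} + 2 \cdot 3\right)^{2}}{4} \cdot 1 + 6^{2}\right) \left(112 - 42\right) = \left(\frac{\left(- \left(-2\right)^{2} + 6\right)^{2}}{4} \cdot 1 + 36\right) 70 = \left(\frac{\left(\left(-1\right) 4 + 6\right)^{2}}{4} \cdot 1 + 36\right) 70 = \left(\frac{\left(-4 + 6\right)^{2}}{4} \cdot 1 + 36\right) 70 = \left(\frac{2^{2}}{4} \cdot 1 + 36\right) 70 = \left(\frac{1}{4} \cdot 4 \cdot 1 + 36\right) 70 = \left(1 \cdot 1 + 36\right) 70 = \left(1 + 36\right) 70 = 37 \cdot 70 = 2590$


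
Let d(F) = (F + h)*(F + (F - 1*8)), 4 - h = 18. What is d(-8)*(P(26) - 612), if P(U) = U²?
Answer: 33792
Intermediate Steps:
h = -14 (h = 4 - 1*18 = 4 - 18 = -14)
d(F) = (-14 + F)*(-8 + 2*F) (d(F) = (F - 14)*(F + (F - 1*8)) = (-14 + F)*(F + (F - 8)) = (-14 + F)*(F + (-8 + F)) = (-14 + F)*(-8 + 2*F))
d(-8)*(P(26) - 612) = (112 - 36*(-8) + 2*(-8)²)*(26² - 612) = (112 + 288 + 2*64)*(676 - 612) = (112 + 288 + 128)*64 = 528*64 = 33792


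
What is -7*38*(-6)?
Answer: 1596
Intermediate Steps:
-7*38*(-6) = -266*(-6) = 1596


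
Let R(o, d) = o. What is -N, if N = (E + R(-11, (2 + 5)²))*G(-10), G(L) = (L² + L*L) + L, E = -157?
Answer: 31920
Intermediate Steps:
G(L) = L + 2*L² (G(L) = (L² + L²) + L = 2*L² + L = L + 2*L²)
N = -31920 (N = (-157 - 11)*(-10*(1 + 2*(-10))) = -(-1680)*(1 - 20) = -(-1680)*(-19) = -168*190 = -31920)
-N = -1*(-31920) = 31920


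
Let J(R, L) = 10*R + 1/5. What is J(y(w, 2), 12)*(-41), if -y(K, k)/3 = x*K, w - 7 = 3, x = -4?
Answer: -246041/5 ≈ -49208.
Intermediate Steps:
w = 10 (w = 7 + 3 = 10)
y(K, k) = 12*K (y(K, k) = -(-12)*K = 12*K)
J(R, L) = ⅕ + 10*R (J(R, L) = 10*R + ⅕ = ⅕ + 10*R)
J(y(w, 2), 12)*(-41) = (⅕ + 10*(12*10))*(-41) = (⅕ + 10*120)*(-41) = (⅕ + 1200)*(-41) = (6001/5)*(-41) = -246041/5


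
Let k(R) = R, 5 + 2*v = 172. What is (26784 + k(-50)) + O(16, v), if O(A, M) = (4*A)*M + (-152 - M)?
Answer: 63685/2 ≈ 31843.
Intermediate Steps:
v = 167/2 (v = -5/2 + (½)*172 = -5/2 + 86 = 167/2 ≈ 83.500)
O(A, M) = -152 - M + 4*A*M (O(A, M) = 4*A*M + (-152 - M) = -152 - M + 4*A*M)
(26784 + k(-50)) + O(16, v) = (26784 - 50) + (-152 - 1*167/2 + 4*16*(167/2)) = 26734 + (-152 - 167/2 + 5344) = 26734 + 10217/2 = 63685/2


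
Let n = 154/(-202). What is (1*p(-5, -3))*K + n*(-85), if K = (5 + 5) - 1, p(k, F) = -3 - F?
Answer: 6545/101 ≈ 64.802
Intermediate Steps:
n = -77/101 (n = 154*(-1/202) = -77/101 ≈ -0.76238)
K = 9 (K = 10 - 1 = 9)
(1*p(-5, -3))*K + n*(-85) = (1*(-3 - 1*(-3)))*9 - 77/101*(-85) = (1*(-3 + 3))*9 + 6545/101 = (1*0)*9 + 6545/101 = 0*9 + 6545/101 = 0 + 6545/101 = 6545/101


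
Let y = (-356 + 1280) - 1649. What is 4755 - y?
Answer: 5480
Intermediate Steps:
y = -725 (y = 924 - 1649 = -725)
4755 - y = 4755 - 1*(-725) = 4755 + 725 = 5480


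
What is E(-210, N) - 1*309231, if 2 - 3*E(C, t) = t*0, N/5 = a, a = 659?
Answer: -927691/3 ≈ -3.0923e+5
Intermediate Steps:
N = 3295 (N = 5*659 = 3295)
E(C, t) = 2/3 (E(C, t) = 2/3 - t*0/3 = 2/3 - 1/3*0 = 2/3 + 0 = 2/3)
E(-210, N) - 1*309231 = 2/3 - 1*309231 = 2/3 - 309231 = -927691/3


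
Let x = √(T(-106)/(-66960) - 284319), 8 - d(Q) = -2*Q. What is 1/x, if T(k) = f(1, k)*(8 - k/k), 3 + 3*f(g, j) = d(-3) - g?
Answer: -18*I*√8852670109430/28557000353 ≈ -0.0018754*I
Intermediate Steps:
d(Q) = 8 + 2*Q (d(Q) = 8 - (-2)*Q = 8 + 2*Q)
f(g, j) = -⅓ - g/3 (f(g, j) = -1 + ((8 + 2*(-3)) - g)/3 = -1 + ((8 - 6) - g)/3 = -1 + (2 - g)/3 = -1 + (⅔ - g/3) = -⅓ - g/3)
T(k) = -14/3 (T(k) = (-⅓ - ⅓*1)*(8 - k/k) = (-⅓ - ⅓)*(8 - 1*1) = -2*(8 - 1)/3 = -⅔*7 = -14/3)
x = I*√8852670109430/5580 (x = √(-14/3/(-66960) - 284319) = √(-14/3*(-1/66960) - 284319) = √(7/100440 - 284319) = √(-28557000353/100440) = I*√8852670109430/5580 ≈ 533.22*I)
1/x = 1/(I*√8852670109430/5580) = -18*I*√8852670109430/28557000353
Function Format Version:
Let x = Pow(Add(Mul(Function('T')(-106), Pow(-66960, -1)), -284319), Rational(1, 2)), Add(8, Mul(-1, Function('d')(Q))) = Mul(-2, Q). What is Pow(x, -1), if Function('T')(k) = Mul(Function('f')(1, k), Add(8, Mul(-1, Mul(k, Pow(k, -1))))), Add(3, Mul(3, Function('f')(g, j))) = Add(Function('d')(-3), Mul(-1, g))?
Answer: Mul(Rational(-18, 28557000353), I, Pow(8852670109430, Rational(1, 2))) ≈ Mul(-0.0018754, I)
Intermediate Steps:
Function('d')(Q) = Add(8, Mul(2, Q)) (Function('d')(Q) = Add(8, Mul(-1, Mul(-2, Q))) = Add(8, Mul(2, Q)))
Function('f')(g, j) = Add(Rational(-1, 3), Mul(Rational(-1, 3), g)) (Function('f')(g, j) = Add(-1, Mul(Rational(1, 3), Add(Add(8, Mul(2, -3)), Mul(-1, g)))) = Add(-1, Mul(Rational(1, 3), Add(Add(8, -6), Mul(-1, g)))) = Add(-1, Mul(Rational(1, 3), Add(2, Mul(-1, g)))) = Add(-1, Add(Rational(2, 3), Mul(Rational(-1, 3), g))) = Add(Rational(-1, 3), Mul(Rational(-1, 3), g)))
Function('T')(k) = Rational(-14, 3) (Function('T')(k) = Mul(Add(Rational(-1, 3), Mul(Rational(-1, 3), 1)), Add(8, Mul(-1, Mul(k, Pow(k, -1))))) = Mul(Add(Rational(-1, 3), Rational(-1, 3)), Add(8, Mul(-1, 1))) = Mul(Rational(-2, 3), Add(8, -1)) = Mul(Rational(-2, 3), 7) = Rational(-14, 3))
x = Mul(Rational(1, 5580), I, Pow(8852670109430, Rational(1, 2))) (x = Pow(Add(Mul(Rational(-14, 3), Pow(-66960, -1)), -284319), Rational(1, 2)) = Pow(Add(Mul(Rational(-14, 3), Rational(-1, 66960)), -284319), Rational(1, 2)) = Pow(Add(Rational(7, 100440), -284319), Rational(1, 2)) = Pow(Rational(-28557000353, 100440), Rational(1, 2)) = Mul(Rational(1, 5580), I, Pow(8852670109430, Rational(1, 2))) ≈ Mul(533.22, I))
Pow(x, -1) = Pow(Mul(Rational(1, 5580), I, Pow(8852670109430, Rational(1, 2))), -1) = Mul(Rational(-18, 28557000353), I, Pow(8852670109430, Rational(1, 2)))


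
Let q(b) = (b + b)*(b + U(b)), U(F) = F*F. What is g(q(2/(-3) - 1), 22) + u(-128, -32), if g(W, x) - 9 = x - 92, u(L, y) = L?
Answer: -189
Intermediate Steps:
U(F) = F²
q(b) = 2*b*(b + b²) (q(b) = (b + b)*(b + b²) = (2*b)*(b + b²) = 2*b*(b + b²))
g(W, x) = -83 + x (g(W, x) = 9 + (x - 92) = 9 + (-92 + x) = -83 + x)
g(q(2/(-3) - 1), 22) + u(-128, -32) = (-83 + 22) - 128 = -61 - 128 = -189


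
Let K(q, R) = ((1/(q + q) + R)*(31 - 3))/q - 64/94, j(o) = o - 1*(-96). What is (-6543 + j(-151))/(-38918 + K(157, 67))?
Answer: 3821901397/22536782430 ≈ 0.16958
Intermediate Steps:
j(o) = 96 + o (j(o) = o + 96 = 96 + o)
K(q, R) = -32/47 + (14/q + 28*R)/q (K(q, R) = ((1/(2*q) + R)*28)/q - 64*1/94 = ((1/(2*q) + R)*28)/q - 32/47 = ((R + 1/(2*q))*28)/q - 32/47 = (14/q + 28*R)/q - 32/47 = -32/47 + (14/q + 28*R)/q)
(-6543 + j(-151))/(-38918 + K(157, 67)) = (-6543 + (96 - 151))/(-38918 + (-32/47 + 14/157² + 28*67/157)) = (-6543 - 55)/(-38918 + (-32/47 + 14*(1/24649) + 28*67*(1/157))) = -6598/(-38918 + (-32/47 + 14/24649 + 1876/157)) = -6598/(-38918 + 13054894/1158503) = -6598/(-45073564860/1158503) = -6598*(-1158503/45073564860) = 3821901397/22536782430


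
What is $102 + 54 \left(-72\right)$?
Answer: $-3786$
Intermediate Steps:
$102 + 54 \left(-72\right) = 102 - 3888 = -3786$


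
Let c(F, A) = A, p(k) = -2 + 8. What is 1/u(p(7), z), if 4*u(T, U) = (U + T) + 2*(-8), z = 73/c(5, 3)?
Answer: 12/43 ≈ 0.27907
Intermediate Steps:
p(k) = 6
z = 73/3 ≈ 24.333
u(T, U) = -4 + T/4 + U/4 (u(T, U) = ((U + T) + 2*(-8))/4 = ((T + U) - 16)/4 = (-16 + T + U)/4 = -4 + T/4 + U/4)
1/u(p(7), z) = 1/(-4 + (1/4)*6 + (1/4)*(73/3)) = 1/(-4 + 3/2 + 73/12) = 1/(43/12) = 12/43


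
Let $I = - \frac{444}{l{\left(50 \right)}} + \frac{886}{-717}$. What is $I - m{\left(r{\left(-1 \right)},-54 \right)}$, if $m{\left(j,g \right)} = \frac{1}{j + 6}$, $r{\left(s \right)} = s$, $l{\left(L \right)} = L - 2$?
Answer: $- \frac{153233}{14340} \approx -10.686$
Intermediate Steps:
$l{\left(L \right)} = -2 + L$ ($l{\left(L \right)} = L - 2 = -2 + L$)
$m{\left(j,g \right)} = \frac{1}{6 + j}$
$I = - \frac{30073}{2868}$ ($I = - \frac{444}{-2 + 50} + \frac{886}{-717} = - \frac{444}{48} + 886 \left(- \frac{1}{717}\right) = \left(-444\right) \frac{1}{48} - \frac{886}{717} = - \frac{37}{4} - \frac{886}{717} = - \frac{30073}{2868} \approx -10.486$)
$I - m{\left(r{\left(-1 \right)},-54 \right)} = - \frac{30073}{2868} - \frac{1}{6 - 1} = - \frac{30073}{2868} - \frac{1}{5} = - \frac{153233}{14340}$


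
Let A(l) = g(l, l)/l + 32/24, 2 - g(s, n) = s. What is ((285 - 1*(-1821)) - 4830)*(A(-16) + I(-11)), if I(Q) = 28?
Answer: -153679/2 ≈ -76840.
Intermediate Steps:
g(s, n) = 2 - s
A(l) = 4/3 + (2 - l)/l (A(l) = (2 - l)/l + 32/24 = (2 - l)/l + 32*(1/24) = (2 - l)/l + 4/3 = 4/3 + (2 - l)/l)
((285 - 1*(-1821)) - 4830)*(A(-16) + I(-11)) = ((285 - 1*(-1821)) - 4830)*((⅓)*(6 - 16)/(-16) + 28) = ((285 + 1821) - 4830)*((⅓)*(-1/16)*(-10) + 28) = (2106 - 4830)*(5/24 + 28) = -2724*677/24 = -153679/2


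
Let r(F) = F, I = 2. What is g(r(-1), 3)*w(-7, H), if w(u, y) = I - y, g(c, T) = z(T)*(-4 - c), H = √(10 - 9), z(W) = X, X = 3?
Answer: -9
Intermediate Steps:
z(W) = 3
H = 1 (H = √1 = 1)
g(c, T) = -12 - 3*c (g(c, T) = 3*(-4 - c) = -12 - 3*c)
w(u, y) = 2 - y
g(r(-1), 3)*w(-7, H) = (-12 - 3*(-1))*(2 - 1*1) = (-12 + 3)*(2 - 1) = -9*1 = -9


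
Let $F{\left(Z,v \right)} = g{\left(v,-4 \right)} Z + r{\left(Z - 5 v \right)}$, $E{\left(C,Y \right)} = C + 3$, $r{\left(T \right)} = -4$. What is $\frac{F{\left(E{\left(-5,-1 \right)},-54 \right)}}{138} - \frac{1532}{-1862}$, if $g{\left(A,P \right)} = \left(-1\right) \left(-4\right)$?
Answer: $\frac{15756}{21413} \approx 0.73582$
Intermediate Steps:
$g{\left(A,P \right)} = 4$
$E{\left(C,Y \right)} = 3 + C$
$F{\left(Z,v \right)} = -4 + 4 Z$ ($F{\left(Z,v \right)} = 4 Z - 4 = -4 + 4 Z$)
$\frac{F{\left(E{\left(-5,-1 \right)},-54 \right)}}{138} - \frac{1532}{-1862} = \frac{-4 + 4 \left(3 - 5\right)}{138} - \frac{1532}{-1862} = \left(-4 + 4 \left(-2\right)\right) \frac{1}{138} - - \frac{766}{931} = \left(-4 - 8\right) \frac{1}{138} + \frac{766}{931} = \left(-12\right) \frac{1}{138} + \frac{766}{931} = - \frac{2}{23} + \frac{766}{931} = \frac{15756}{21413}$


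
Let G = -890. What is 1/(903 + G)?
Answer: 1/13 ≈ 0.076923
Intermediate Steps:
1/(903 + G) = 1/(903 - 890) = 1/13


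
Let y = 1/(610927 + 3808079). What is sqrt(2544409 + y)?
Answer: sqrt(49686236881465469730)/4419006 ≈ 1595.1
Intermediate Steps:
y = 1/4419006 ≈ 2.2630e-7
sqrt(2544409 + y) = sqrt(2544409 + 1/4419006) = sqrt(11243758637455/4419006) = sqrt(49686236881465469730)/4419006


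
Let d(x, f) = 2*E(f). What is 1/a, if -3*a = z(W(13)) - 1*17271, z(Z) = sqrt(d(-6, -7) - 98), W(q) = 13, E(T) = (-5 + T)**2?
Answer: 2727/15699329 + 3*sqrt(190)/298287251 ≈ 0.00017384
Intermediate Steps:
d(x, f) = 2*(-5 + f)**2
z(Z) = sqrt(190) (z(Z) = sqrt(2*(-5 - 7)**2 - 98) = sqrt(2*(-12)**2 - 98) = sqrt(2*144 - 98) = sqrt(288 - 98) = sqrt(190))
a = 5757 - sqrt(190)/3 (a = -(sqrt(190) - 1*17271)/3 = -(sqrt(190) - 17271)/3 = -(-17271 + sqrt(190))/3 = 5757 - sqrt(190)/3 ≈ 5752.4)
1/a = 1/(5757 - sqrt(190)/3)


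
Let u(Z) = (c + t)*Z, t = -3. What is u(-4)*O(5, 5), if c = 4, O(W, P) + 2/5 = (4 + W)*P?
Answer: -892/5 ≈ -178.40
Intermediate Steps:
O(W, P) = -2/5 + P*(4 + W) (O(W, P) = -2/5 + (4 + W)*P = -2/5 + P*(4 + W))
u(Z) = Z (u(Z) = (4 - 3)*Z = 1*Z = Z)
u(-4)*O(5, 5) = -4*(-2/5 + 4*5 + 5*5) = -4*(-2/5 + 20 + 25) = -4*223/5 = -892/5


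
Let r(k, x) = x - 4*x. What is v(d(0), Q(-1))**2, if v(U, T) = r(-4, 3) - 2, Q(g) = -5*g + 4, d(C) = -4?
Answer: 121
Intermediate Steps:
r(k, x) = -3*x
Q(g) = 4 - 5*g
v(U, T) = -11 (v(U, T) = -3*3 - 2 = -9 - 2 = -11)
v(d(0), Q(-1))**2 = (-11)**2 = 121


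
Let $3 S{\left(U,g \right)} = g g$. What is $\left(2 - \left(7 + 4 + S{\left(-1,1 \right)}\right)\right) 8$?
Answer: $- \frac{224}{3} \approx -74.667$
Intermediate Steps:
$S{\left(U,g \right)} = \frac{g^{2}}{3}$ ($S{\left(U,g \right)} = \frac{g g}{3} = \frac{g^{2}}{3}$)
$\left(2 - \left(7 + 4 + S{\left(-1,1 \right)}\right)\right) 8 = \left(2 - \left(7 + 4 + \frac{1}{3}\right)\right) 8 = \left(2 - \left(11 + \frac{1}{3}\right)\right) 8 = \left(2 - \frac{34}{3}\right) 8 = \left(- \frac{28}{3}\right) 8 = - \frac{224}{3}$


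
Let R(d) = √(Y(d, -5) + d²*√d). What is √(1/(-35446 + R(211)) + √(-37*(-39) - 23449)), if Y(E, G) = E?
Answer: √(-1/(35446 - √(211 + 44521*√211)) + I*√22006) ≈ 8.6123 + 8.6123*I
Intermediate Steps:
R(d) = √(d + d^(5/2)) (R(d) = √(d + d²*√d) = √(d + d^(5/2)))
√(1/(-35446 + R(211)) + √(-37*(-39) - 23449)) = √(1/(-35446 + √(211 + 211^(5/2))) + √(-37*(-39) - 23449)) = √(1/(-35446 + √(211 + 44521*√211)) + √(1443 - 23449)) = √(1/(-35446 + √(211 + 44521*√211)) + √(-22006)) = √(1/(-35446 + √(211 + 44521*√211)) + I*√22006)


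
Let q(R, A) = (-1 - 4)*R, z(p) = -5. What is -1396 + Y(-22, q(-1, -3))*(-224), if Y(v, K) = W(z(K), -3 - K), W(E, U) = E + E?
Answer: 844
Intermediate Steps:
q(R, A) = -5*R
W(E, U) = 2*E
Y(v, K) = -10 (Y(v, K) = 2*(-5) = -10)
-1396 + Y(-22, q(-1, -3))*(-224) = -1396 - 10*(-224) = -1396 + 2240 = 844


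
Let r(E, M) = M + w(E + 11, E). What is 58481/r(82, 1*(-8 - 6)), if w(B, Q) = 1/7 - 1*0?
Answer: -409367/97 ≈ -4220.3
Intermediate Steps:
w(B, Q) = 1/7 (w(B, Q) = 1/7 + 0 = 1/7)
r(E, M) = 1/7 + M (r(E, M) = M + 1/7 = 1/7 + M)
58481/r(82, 1*(-8 - 6)) = 58481/(1/7 + 1*(-8 - 6)) = 58481/(1/7 + 1*(-14)) = 58481/(1/7 - 14) = 58481/(-97/7) = 58481*(-7/97) = -409367/97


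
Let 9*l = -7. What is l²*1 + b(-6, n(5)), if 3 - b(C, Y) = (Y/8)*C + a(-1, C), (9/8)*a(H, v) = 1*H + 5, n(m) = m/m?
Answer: 259/324 ≈ 0.79938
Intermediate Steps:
n(m) = 1
l = -7/9 (l = (⅑)*(-7) = -7/9 ≈ -0.77778)
a(H, v) = 40/9 + 8*H/9 (a(H, v) = 8*(1*H + 5)/9 = 8*(H + 5)/9 = 8*(5 + H)/9 = 40/9 + 8*H/9)
b(C, Y) = -5/9 - C*Y/8 (b(C, Y) = 3 - ((Y/8)*C + (40/9 + (8/9)*(-1))) = 3 - ((Y*(⅛))*C + (40/9 - 8/9)) = 3 - ((Y/8)*C + 32/9) = 3 - (C*Y/8 + 32/9) = 3 - (32/9 + C*Y/8) = 3 + (-32/9 - C*Y/8) = -5/9 - C*Y/8)
l²*1 + b(-6, n(5)) = (-7/9)²*1 + (-5/9 - ⅛*(-6)*1) = (49/81)*1 + (-5/9 + ¾) = 49/81 + 7/36 = 259/324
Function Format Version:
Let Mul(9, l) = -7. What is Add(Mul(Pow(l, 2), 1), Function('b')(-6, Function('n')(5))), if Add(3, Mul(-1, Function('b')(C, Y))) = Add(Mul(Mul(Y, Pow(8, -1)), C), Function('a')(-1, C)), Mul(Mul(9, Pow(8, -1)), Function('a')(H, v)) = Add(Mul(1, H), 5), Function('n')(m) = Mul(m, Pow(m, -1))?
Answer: Rational(259, 324) ≈ 0.79938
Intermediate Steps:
Function('n')(m) = 1
l = Rational(-7, 9) (l = Mul(Rational(1, 9), -7) = Rational(-7, 9) ≈ -0.77778)
Function('a')(H, v) = Add(Rational(40, 9), Mul(Rational(8, 9), H)) (Function('a')(H, v) = Mul(Rational(8, 9), Add(Mul(1, H), 5)) = Mul(Rational(8, 9), Add(H, 5)) = Mul(Rational(8, 9), Add(5, H)) = Add(Rational(40, 9), Mul(Rational(8, 9), H)))
Function('b')(C, Y) = Add(Rational(-5, 9), Mul(Rational(-1, 8), C, Y)) (Function('b')(C, Y) = Add(3, Mul(-1, Add(Mul(Mul(Y, Pow(8, -1)), C), Add(Rational(40, 9), Mul(Rational(8, 9), -1))))) = Add(3, Mul(-1, Add(Mul(Mul(Y, Rational(1, 8)), C), Add(Rational(40, 9), Rational(-8, 9))))) = Add(3, Mul(-1, Add(Mul(Mul(Rational(1, 8), Y), C), Rational(32, 9)))) = Add(3, Mul(-1, Add(Mul(Rational(1, 8), C, Y), Rational(32, 9)))) = Add(3, Mul(-1, Add(Rational(32, 9), Mul(Rational(1, 8), C, Y)))) = Add(3, Add(Rational(-32, 9), Mul(Rational(-1, 8), C, Y))) = Add(Rational(-5, 9), Mul(Rational(-1, 8), C, Y)))
Add(Mul(Pow(l, 2), 1), Function('b')(-6, Function('n')(5))) = Add(Mul(Pow(Rational(-7, 9), 2), 1), Add(Rational(-5, 9), Mul(Rational(-1, 8), -6, 1))) = Add(Mul(Rational(49, 81), 1), Add(Rational(-5, 9), Rational(3, 4))) = Add(Rational(49, 81), Rational(7, 36)) = Rational(259, 324)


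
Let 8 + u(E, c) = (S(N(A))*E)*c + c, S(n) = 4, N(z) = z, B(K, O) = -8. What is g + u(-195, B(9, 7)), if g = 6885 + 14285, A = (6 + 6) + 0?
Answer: 27394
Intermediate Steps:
A = 12 (A = 12 + 0 = 12)
u(E, c) = -8 + c + 4*E*c (u(E, c) = -8 + ((4*E)*c + c) = -8 + (4*E*c + c) = -8 + (c + 4*E*c) = -8 + c + 4*E*c)
g = 21170
g + u(-195, B(9, 7)) = 21170 + (-8 - 8 + 4*(-195)*(-8)) = 21170 + (-8 - 8 + 6240) = 21170 + 6224 = 27394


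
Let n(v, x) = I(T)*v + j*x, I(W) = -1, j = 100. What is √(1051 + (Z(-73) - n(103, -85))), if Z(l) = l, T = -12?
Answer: √9581 ≈ 97.883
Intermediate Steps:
n(v, x) = -v + 100*x
√(1051 + (Z(-73) - n(103, -85))) = √(1051 + (-73 - (-1*103 + 100*(-85)))) = √(1051 + (-73 - (-103 - 8500))) = √(1051 + (-73 - 1*(-8603))) = √(1051 + (-73 + 8603)) = √(1051 + 8530) = √9581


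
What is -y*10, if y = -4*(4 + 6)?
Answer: 400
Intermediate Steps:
y = -40 (y = -4*10 = -40)
-y*10 = -1*(-40)*10 = 40*10 = 400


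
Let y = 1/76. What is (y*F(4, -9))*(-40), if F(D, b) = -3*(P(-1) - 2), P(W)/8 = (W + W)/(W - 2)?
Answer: 100/19 ≈ 5.2632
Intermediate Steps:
P(W) = 16*W/(-2 + W) (P(W) = 8*((W + W)/(W - 2)) = 8*((2*W)/(-2 + W)) = 8*(2*W/(-2 + W)) = 16*W/(-2 + W))
y = 1/76 ≈ 0.013158
F(D, b) = -10 (F(D, b) = -3*(16*(-1)/(-2 - 1) - 2) = -3*(16*(-1)/(-3) - 2) = -3*(16*(-1)*(-⅓) - 2) = -3*(16/3 - 2) = -3*10/3 = -10)
(y*F(4, -9))*(-40) = ((1/76)*(-10))*(-40) = -5/38*(-40) = 100/19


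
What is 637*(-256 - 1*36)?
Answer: -186004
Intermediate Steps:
637*(-256 - 1*36) = 637*(-256 - 36) = 637*(-292) = -186004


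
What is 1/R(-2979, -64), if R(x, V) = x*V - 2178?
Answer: 1/188478 ≈ 5.3057e-6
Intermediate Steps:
R(x, V) = -2178 + V*x (R(x, V) = V*x - 2178 = -2178 + V*x)
1/R(-2979, -64) = 1/(-2178 - 64*(-2979)) = 1/(-2178 + 190656) = 1/188478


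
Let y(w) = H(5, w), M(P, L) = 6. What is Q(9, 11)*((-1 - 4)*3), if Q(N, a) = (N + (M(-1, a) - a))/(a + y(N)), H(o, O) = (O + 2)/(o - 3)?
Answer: -40/11 ≈ -3.6364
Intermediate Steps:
H(o, O) = (2 + O)/(-3 + o)
y(w) = 1 + w/2 (y(w) = (2 + w)/(-3 + 5) = (2 + w)/2 = 1 + w/2)
Q(N, a) = (6 + N - a)/(1 + a + N/2) (Q(N, a) = (N + (6 - a))/(a + (1 + N/2)) = (6 + N - a)/(1 + a + N/2))
Q(9, 11)*((-1 - 4)*3) = (2*(6 + 9 - 1*11)/(2 + 9 + 2*11))*((-1 - 4)*3) = (2*(6 + 9 - 11)/(2 + 9 + 22))*(-5*3) = (2*4/33)*(-15) = (2*(1/33)*4)*(-15) = (8/33)*(-15) = -40/11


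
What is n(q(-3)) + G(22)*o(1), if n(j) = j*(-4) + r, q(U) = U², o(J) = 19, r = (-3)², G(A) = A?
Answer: 391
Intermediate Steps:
r = 9
n(j) = 9 - 4*j (n(j) = j*(-4) + 9 = -4*j + 9 = 9 - 4*j)
n(q(-3)) + G(22)*o(1) = (9 - 4*(-3)²) + 22*19 = (9 - 4*9) + 418 = (9 - 36) + 418 = -27 + 418 = 391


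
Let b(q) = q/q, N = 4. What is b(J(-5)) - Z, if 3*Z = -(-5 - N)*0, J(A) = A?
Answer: 1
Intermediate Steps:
b(q) = 1
Z = 0 (Z = (-(-5 - 1*4)*0)/3 = (-(-5 - 4)*0)/3 = (-1*(-9)*0)/3 = (9*0)/3 = (1/3)*0 = 0)
b(J(-5)) - Z = 1 - 1*0 = 1 + 0 = 1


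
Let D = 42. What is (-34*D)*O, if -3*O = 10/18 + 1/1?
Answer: 6664/9 ≈ 740.44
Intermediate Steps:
O = -14/27 (O = -(10/18 + 1/1)/3 = -(10*(1/18) + 1*1)/3 = -(5/9 + 1)/3 = -⅓*14/9 = -14/27 ≈ -0.51852)
(-34*D)*O = -34*42*(-14/27) = -1428*(-14/27) = 6664/9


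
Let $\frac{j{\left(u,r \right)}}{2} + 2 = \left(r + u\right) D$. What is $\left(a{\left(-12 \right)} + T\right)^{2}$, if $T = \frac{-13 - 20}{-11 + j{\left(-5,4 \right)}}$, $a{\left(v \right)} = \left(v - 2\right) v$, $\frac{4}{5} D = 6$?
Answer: $\frac{2859481}{100} \approx 28595.0$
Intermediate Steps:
$D = \frac{15}{2}$ ($D = \frac{5}{4} \cdot 6 = \frac{15}{2} \approx 7.5$)
$a{\left(v \right)} = v \left(-2 + v\right)$ ($a{\left(v \right)} = \left(-2 + v\right) v = v \left(-2 + v\right)$)
$j{\left(u,r \right)} = -4 + 15 r + 15 u$ ($j{\left(u,r \right)} = -4 + 2 \left(r + u\right) \frac{15}{2} = -4 + 2 \left(\frac{15 r}{2} + \frac{15 u}{2}\right) = -4 + \left(15 r + 15 u\right) = -4 + 15 r + 15 u$)
$T = \frac{11}{10}$ ($T = \frac{-13 - 20}{-11 + \left(-4 + 15 \cdot 4 + 15 \left(-5\right)\right)} = - \frac{33}{-11 - 19} = - \frac{33}{-30} = \left(-33\right) \left(- \frac{1}{30}\right) = \frac{11}{10} \approx 1.1$)
$\left(a{\left(-12 \right)} + T\right)^{2} = \left(- 12 \left(-2 - 12\right) + \frac{11}{10}\right)^{2} = \left(\left(-12\right) \left(-14\right) + \frac{11}{10}\right)^{2} = \left(168 + \frac{11}{10}\right)^{2} = \left(\frac{1691}{10}\right)^{2} = \frac{2859481}{100}$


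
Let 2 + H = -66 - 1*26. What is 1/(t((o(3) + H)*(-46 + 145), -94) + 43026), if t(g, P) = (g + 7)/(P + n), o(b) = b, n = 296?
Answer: 101/4341125 ≈ 2.3266e-5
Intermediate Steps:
H = -94 (H = -2 + (-66 - 1*26) = -2 + (-66 - 26) = -2 - 92 = -94)
t(g, P) = (7 + g)/(296 + P) (t(g, P) = (g + 7)/(P + 296) = (7 + g)/(296 + P))
1/(t((o(3) + H)*(-46 + 145), -94) + 43026) = 1/((7 + (3 - 94)*(-46 + 145))/(296 - 94) + 43026) = 1/((7 - 91*99)/202 + 43026) = 1/((7 - 9009)/202 + 43026) = 1/((1/202)*(-9002) + 43026) = 1/(-4501/101 + 43026) = 1/(4341125/101) = 101/4341125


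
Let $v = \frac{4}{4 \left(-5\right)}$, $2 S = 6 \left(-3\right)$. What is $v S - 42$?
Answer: $- \frac{201}{5} \approx -40.2$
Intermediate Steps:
$S = -9$ ($S = \frac{6 \left(-3\right)}{2} = \frac{1}{2} \left(-18\right) = -9$)
$v = - \frac{1}{5}$ ($v = \frac{4}{-20} = 4 \left(- \frac{1}{20}\right) = - \frac{1}{5} \approx -0.2$)
$v S - 42 = \left(- \frac{1}{5}\right) \left(-9\right) - 42 = \frac{9}{5} - 42 = - \frac{201}{5}$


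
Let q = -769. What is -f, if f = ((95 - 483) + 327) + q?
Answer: 830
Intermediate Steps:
f = -830 (f = ((95 - 483) + 327) - 769 = (-388 + 327) - 769 = -61 - 769 = -830)
-f = -1*(-830) = 830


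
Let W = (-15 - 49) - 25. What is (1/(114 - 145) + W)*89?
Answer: -245640/31 ≈ -7923.9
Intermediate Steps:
W = -89 (W = -64 - 25 = -89)
(1/(114 - 145) + W)*89 = (1/(114 - 145) - 89)*89 = (1/(-31) - 89)*89 = (-1/31 - 89)*89 = -2760/31*89 = -245640/31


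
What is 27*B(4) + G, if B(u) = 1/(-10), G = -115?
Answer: -1177/10 ≈ -117.70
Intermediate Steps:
B(u) = -1/10
27*B(4) + G = 27*(-1/10) - 115 = -27/10 - 115 = -1177/10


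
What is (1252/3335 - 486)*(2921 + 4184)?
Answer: -79358342/23 ≈ -3.4504e+6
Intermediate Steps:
(1252/3335 - 486)*(2921 + 4184) = (1252*(1/3335) - 486)*7105 = (1252/3335 - 486)*7105 = -1619558/3335*7105 = -79358342/23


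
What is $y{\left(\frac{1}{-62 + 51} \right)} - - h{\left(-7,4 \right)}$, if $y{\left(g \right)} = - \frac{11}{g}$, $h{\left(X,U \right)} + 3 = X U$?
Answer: $90$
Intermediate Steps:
$h{\left(X,U \right)} = -3 + U X$ ($h{\left(X,U \right)} = -3 + X U = -3 + U X$)
$y{\left(\frac{1}{-62 + 51} \right)} - - h{\left(-7,4 \right)} = - \frac{11}{\frac{1}{-62 + 51}} - - (-3 + 4 \left(-7\right)) = - \frac{11}{\frac{1}{-11}} - - (-3 - 28) = - \frac{11}{- \frac{1}{11}} - \left(-1\right) \left(-31\right) = \left(-11\right) \left(-11\right) - 31 = 121 - 31 = 90$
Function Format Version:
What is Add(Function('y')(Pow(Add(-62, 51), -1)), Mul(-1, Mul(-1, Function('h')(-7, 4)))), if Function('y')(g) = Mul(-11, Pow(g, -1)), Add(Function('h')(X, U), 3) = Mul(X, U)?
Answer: 90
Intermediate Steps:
Function('h')(X, U) = Add(-3, Mul(U, X)) (Function('h')(X, U) = Add(-3, Mul(X, U)) = Add(-3, Mul(U, X)))
Add(Function('y')(Pow(Add(-62, 51), -1)), Mul(-1, Mul(-1, Function('h')(-7, 4)))) = Add(Mul(-11, Pow(Pow(Add(-62, 51), -1), -1)), Mul(-1, Mul(-1, Add(-3, Mul(4, -7))))) = Add(Mul(-11, Pow(Pow(-11, -1), -1)), Mul(-1, Mul(-1, Add(-3, -28)))) = Add(Mul(-11, Pow(Rational(-1, 11), -1)), Mul(-1, Mul(-1, -31))) = Add(Mul(-11, -11), Mul(-1, 31)) = Add(121, -31) = 90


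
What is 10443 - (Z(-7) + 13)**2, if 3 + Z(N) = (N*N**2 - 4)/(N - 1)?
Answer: 486023/64 ≈ 7594.1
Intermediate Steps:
Z(N) = -3 + (-4 + N**3)/(-1 + N) (Z(N) = -3 + (N*N**2 - 4)/(N - 1) = -3 + (N**3 - 4)/(-1 + N) = -3 + (-4 + N**3)/(-1 + N))
10443 - (Z(-7) + 13)**2 = 10443 - ((-1 + (-7)**3 - 3*(-7))/(-1 - 7) + 13)**2 = 10443 - ((-1 - 343 + 21)/(-8) + 13)**2 = 10443 - (-1/8*(-323) + 13)**2 = 10443 - (323/8 + 13)**2 = 10443 - (427/8)**2 = 10443 - 1*182329/64 = 10443 - 182329/64 = 486023/64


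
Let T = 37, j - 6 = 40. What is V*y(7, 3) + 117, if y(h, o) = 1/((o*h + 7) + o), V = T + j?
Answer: 3710/31 ≈ 119.68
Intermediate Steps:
j = 46 (j = 6 + 40 = 46)
V = 83 (V = 37 + 46 = 83)
y(h, o) = 1/(7 + o + h*o) (y(h, o) = 1/((h*o + 7) + o) = 1/((7 + h*o) + o) = 1/(7 + o + h*o))
V*y(7, 3) + 117 = 83/(7 + 3 + 7*3) + 117 = 83/(7 + 3 + 21) + 117 = 83/31 + 117 = 3710/31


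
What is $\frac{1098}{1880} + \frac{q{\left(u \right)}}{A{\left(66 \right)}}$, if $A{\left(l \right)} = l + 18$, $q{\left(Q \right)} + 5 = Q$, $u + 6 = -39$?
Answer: $- \frac{221}{19740} \approx -0.011196$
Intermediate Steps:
$u = -45$ ($u = -6 - 39 = -45$)
$q{\left(Q \right)} = -5 + Q$
$A{\left(l \right)} = 18 + l$
$\frac{1098}{1880} + \frac{q{\left(u \right)}}{A{\left(66 \right)}} = \frac{1098}{1880} + \frac{-5 - 45}{18 + 66} = 1098 \cdot \frac{1}{1880} - \frac{50}{84} = \frac{549}{940} - \frac{25}{42} = - \frac{221}{19740}$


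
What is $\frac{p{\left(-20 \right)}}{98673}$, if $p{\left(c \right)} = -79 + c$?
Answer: $- \frac{33}{32891} \approx -0.0010033$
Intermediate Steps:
$\frac{p{\left(-20 \right)}}{98673} = \frac{-79 - 20}{98673} = \left(-99\right) \frac{1}{98673} = - \frac{33}{32891}$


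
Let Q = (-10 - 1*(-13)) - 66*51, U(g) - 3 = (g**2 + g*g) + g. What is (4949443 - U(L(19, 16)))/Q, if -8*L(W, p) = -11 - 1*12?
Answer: -158381459/107616 ≈ -1471.7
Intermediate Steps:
L(W, p) = 23/8 (L(W, p) = -(-11 - 1*12)/8 = -(-11 - 12)/8 = -1/8*(-23) = 23/8)
U(g) = 3 + g + 2*g**2 (U(g) = 3 + ((g**2 + g*g) + g) = 3 + ((g**2 + g**2) + g) = 3 + (2*g**2 + g) = 3 + (g + 2*g**2) = 3 + g + 2*g**2)
Q = -3363 (Q = (-10 + 13) - 3366 = 3 - 3366 = -3363)
(4949443 - U(L(19, 16)))/Q = (4949443 - (3 + 23/8 + 2*(23/8)**2))/(-3363) = (4949443 - (3 + 23/8 + 2*(529/64)))*(-1/3363) = (4949443 - (3 + 23/8 + 529/32))*(-1/3363) = (4949443 - 1*717/32)*(-1/3363) = (4949443 - 717/32)*(-1/3363) = (158381459/32)*(-1/3363) = -158381459/107616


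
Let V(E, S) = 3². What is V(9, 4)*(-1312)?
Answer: -11808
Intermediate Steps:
V(E, S) = 9
V(9, 4)*(-1312) = 9*(-1312) = -11808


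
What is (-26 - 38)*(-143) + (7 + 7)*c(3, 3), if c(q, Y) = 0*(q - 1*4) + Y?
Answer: 9194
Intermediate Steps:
c(q, Y) = Y (c(q, Y) = 0*(q - 4) + Y = 0*(-4 + q) + Y = 0 + Y = Y)
(-26 - 38)*(-143) + (7 + 7)*c(3, 3) = (-26 - 38)*(-143) + (7 + 7)*3 = -64*(-143) + 14*3 = 9152 + 42 = 9194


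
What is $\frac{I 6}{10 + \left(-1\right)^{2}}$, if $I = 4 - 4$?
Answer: $0$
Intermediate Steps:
$I = 0$
$\frac{I 6}{10 + \left(-1\right)^{2}} = \frac{0 \cdot 6}{10 + \left(-1\right)^{2}} = \frac{0}{10 + 1} = \frac{0}{11} = 0 \cdot \frac{1}{11} = 0$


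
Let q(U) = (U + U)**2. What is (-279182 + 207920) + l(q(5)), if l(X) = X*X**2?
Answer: 928738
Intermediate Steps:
q(U) = 4*U**2 (q(U) = (2*U)**2 = 4*U**2)
l(X) = X**3
(-279182 + 207920) + l(q(5)) = (-279182 + 207920) + (4*5**2)**3 = -71262 + (4*25)**3 = -71262 + 100**3 = -71262 + 1000000 = 928738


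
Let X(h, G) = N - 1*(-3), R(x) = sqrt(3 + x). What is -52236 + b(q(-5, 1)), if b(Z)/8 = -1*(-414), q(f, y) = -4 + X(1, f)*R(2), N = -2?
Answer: -48924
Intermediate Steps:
X(h, G) = 1 (X(h, G) = -2 - 1*(-3) = -2 + 3 = 1)
q(f, y) = -4 + sqrt(5) (q(f, y) = -4 + 1*sqrt(3 + 2) = -4 + 1*sqrt(5) = -4 + sqrt(5))
b(Z) = 3312 (b(Z) = 8*(-1*(-414)) = 8*414 = 3312)
-52236 + b(q(-5, 1)) = -52236 + 3312 = -48924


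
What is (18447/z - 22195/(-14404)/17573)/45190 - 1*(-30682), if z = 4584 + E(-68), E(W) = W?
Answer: 198115737830190191163/6457067246154460 ≈ 30682.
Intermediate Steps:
z = 4516 (z = 4584 - 68 = 4516)
(18447/z - 22195/(-14404)/17573)/45190 - 1*(-30682) = (18447/4516 - 22195/(-14404)/17573)/45190 - 1*(-30682) = (18447*(1/4516) - 22195*(-1/14404)*(1/17573))*(1/45190) + 30682 = (18447/4516 + (22195/14404)*(1/17573))*(1/45190) + 30682 = (18447/4516 + 22195/253121492)*(1/45190) + 30682 = (583679049443/142887082234)*(1/45190) + 30682 = 583679049443/6457067246154460 + 30682 = 198115737830190191163/6457067246154460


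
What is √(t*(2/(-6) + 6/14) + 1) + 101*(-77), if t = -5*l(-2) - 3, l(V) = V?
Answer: -7777 + √15/3 ≈ -7775.7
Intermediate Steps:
t = 7 (t = -5*(-2) - 3 = 10 - 3 = 7)
√(t*(2/(-6) + 6/14) + 1) + 101*(-77) = √(7*(2/(-6) + 6/14) + 1) + 101*(-77) = √(7*(2*(-⅙) + 6*(1/14)) + 1) - 7777 = √(7*(-⅓ + 3/7) + 1) - 7777 = √(7*(2/21) + 1) - 7777 = √(⅔ + 1) - 7777 = √(5/3) - 7777 = √15/3 - 7777 = -7777 + √15/3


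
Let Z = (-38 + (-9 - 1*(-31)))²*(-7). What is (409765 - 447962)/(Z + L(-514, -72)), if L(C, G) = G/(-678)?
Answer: 4316261/202484 ≈ 21.317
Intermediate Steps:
L(C, G) = -G/678 (L(C, G) = G*(-1/678) = -G/678)
Z = -1792 (Z = (-38 + (-9 + 31))²*(-7) = (-38 + 22)²*(-7) = (-16)²*(-7) = 256*(-7) = -1792)
(409765 - 447962)/(Z + L(-514, -72)) = (409765 - 447962)/(-1792 - 1/678*(-72)) = -38197/(-1792 + 12/113) = -38197/(-202484/113) = -38197*(-113/202484) = 4316261/202484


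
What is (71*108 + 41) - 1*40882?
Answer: -33173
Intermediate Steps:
(71*108 + 41) - 1*40882 = (7668 + 41) - 40882 = 7709 - 40882 = -33173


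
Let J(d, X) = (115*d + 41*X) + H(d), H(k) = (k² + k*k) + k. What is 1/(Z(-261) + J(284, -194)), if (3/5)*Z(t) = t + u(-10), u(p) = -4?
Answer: 3/557581 ≈ 5.3804e-6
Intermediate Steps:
H(k) = k + 2*k² (H(k) = (k² + k²) + k = 2*k² + k = k + 2*k²)
J(d, X) = 41*X + 115*d + d*(1 + 2*d) (J(d, X) = (115*d + 41*X) + d*(1 + 2*d) = (41*X + 115*d) + d*(1 + 2*d) = 41*X + 115*d + d*(1 + 2*d))
Z(t) = -20/3 + 5*t/3 (Z(t) = 5*(t - 4)/3 = 5*(-4 + t)/3 = -20/3 + 5*t/3)
1/(Z(-261) + J(284, -194)) = 1/((-20/3 + (5/3)*(-261)) + (2*284² + 41*(-194) + 116*284)) = 1/((-20/3 - 435) + (2*80656 - 7954 + 32944)) = 1/(-1325/3 + (161312 - 7954 + 32944)) = 1/(-1325/3 + 186302) = 1/(557581/3) = 3/557581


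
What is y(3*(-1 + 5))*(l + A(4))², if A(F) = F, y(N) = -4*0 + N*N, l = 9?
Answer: 24336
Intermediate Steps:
y(N) = N² (y(N) = 0 + N² = N²)
y(3*(-1 + 5))*(l + A(4))² = (3*(-1 + 5))²*(9 + 4)² = (3*4)²*13² = 12²*169 = 144*169 = 24336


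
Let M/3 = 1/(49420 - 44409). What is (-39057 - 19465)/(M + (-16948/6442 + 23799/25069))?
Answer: 11839716462727879/340070976325 ≈ 34815.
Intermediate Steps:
M = 3/5011 (M = 3/(49420 - 44409) = 3/5011 ≈ 0.00059868)
(-39057 - 19465)/(M + (-16948/6442 + 23799/25069)) = (-39057 - 19465)/(3/5011 + (-16948/6442 + 23799/25069)) = -58522/(3/5011 + (-16948*1/6442 + 23799*(1/25069))) = -58522/(3/5011 + (-8474/3221 + 23799/25069)) = -58522/(3/5011 - 135778127/80747249) = -58522/(-680141952650/404624464739) = -58522*(-404624464739/680141952650) = 11839716462727879/340070976325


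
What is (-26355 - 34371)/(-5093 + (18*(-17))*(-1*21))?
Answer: -60726/1333 ≈ -45.556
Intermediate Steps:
(-26355 - 34371)/(-5093 + (18*(-17))*(-1*21)) = -60726/(-5093 - 306*(-21)) = -60726/(-5093 + 6426) = -60726/1333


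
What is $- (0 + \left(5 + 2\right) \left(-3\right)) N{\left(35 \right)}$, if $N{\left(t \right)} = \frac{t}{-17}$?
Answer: $- \frac{735}{17} \approx -43.235$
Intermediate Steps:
$N{\left(t \right)} = - \frac{t}{17}$ ($N{\left(t \right)} = t \left(- \frac{1}{17}\right) = - \frac{t}{17}$)
$- (0 + \left(5 + 2\right) \left(-3\right)) N{\left(35 \right)} = - (0 + \left(5 + 2\right) \left(-3\right)) \left(\left(- \frac{1}{17}\right) 35\right) = - (0 + 7 \left(-3\right)) \left(- \frac{35}{17}\right) = - (0 - 21) \left(- \frac{35}{17}\right) = \left(-1\right) \left(-21\right) \left(- \frac{35}{17}\right) = 21 \left(- \frac{35}{17}\right) = - \frac{735}{17}$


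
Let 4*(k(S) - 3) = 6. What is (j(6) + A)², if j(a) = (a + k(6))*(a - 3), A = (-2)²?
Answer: 5041/4 ≈ 1260.3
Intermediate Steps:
A = 4
k(S) = 9/2 (k(S) = 3 + (¼)*6 = 3 + 3/2 = 9/2)
j(a) = (-3 + a)*(9/2 + a) (j(a) = (a + 9/2)*(a - 3) = (9/2 + a)*(-3 + a) = (-3 + a)*(9/2 + a))
(j(6) + A)² = ((-27/2 + 6² + (3/2)*6) + 4)² = ((-27/2 + 36 + 9) + 4)² = (63/2 + 4)² = (71/2)² = 5041/4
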